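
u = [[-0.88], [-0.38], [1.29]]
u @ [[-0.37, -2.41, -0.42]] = [[0.33, 2.12, 0.37], [0.14, 0.92, 0.16], [-0.48, -3.11, -0.54]]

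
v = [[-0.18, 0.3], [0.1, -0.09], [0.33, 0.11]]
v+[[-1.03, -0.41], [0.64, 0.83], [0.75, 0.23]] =[[-1.21, -0.11],[0.74, 0.74],[1.08, 0.34]]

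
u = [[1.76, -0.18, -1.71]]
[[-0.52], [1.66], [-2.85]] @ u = [[-0.92, 0.09, 0.89],  [2.92, -0.3, -2.84],  [-5.02, 0.51, 4.87]]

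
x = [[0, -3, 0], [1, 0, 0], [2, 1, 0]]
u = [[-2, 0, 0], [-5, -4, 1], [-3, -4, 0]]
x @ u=[[15, 12, -3], [-2, 0, 0], [-9, -4, 1]]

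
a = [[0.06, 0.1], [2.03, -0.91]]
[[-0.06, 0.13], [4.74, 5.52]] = a @[[1.62, 2.61],[-1.6, -0.24]]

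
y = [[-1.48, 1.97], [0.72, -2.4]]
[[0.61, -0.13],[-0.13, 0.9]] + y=[[-0.87, 1.84], [0.59, -1.50]]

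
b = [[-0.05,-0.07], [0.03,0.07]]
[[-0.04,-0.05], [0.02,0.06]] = b@[[0.8, -0.04], [-0.04, 0.81]]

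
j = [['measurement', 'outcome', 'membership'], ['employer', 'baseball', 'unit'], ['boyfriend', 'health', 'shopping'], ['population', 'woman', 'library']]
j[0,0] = 'measurement'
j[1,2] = 'unit'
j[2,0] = 'boyfriend'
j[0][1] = 'outcome'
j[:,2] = ['membership', 'unit', 'shopping', 'library']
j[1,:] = ['employer', 'baseball', 'unit']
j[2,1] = 'health'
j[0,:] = ['measurement', 'outcome', 'membership']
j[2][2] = 'shopping'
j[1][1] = 'baseball'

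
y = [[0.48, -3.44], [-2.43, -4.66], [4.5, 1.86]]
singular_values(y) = [7.11, 3.59]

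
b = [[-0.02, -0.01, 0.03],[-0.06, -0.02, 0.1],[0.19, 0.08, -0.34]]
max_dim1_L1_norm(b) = 0.61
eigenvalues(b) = [-0.38, -0.0, 0.0]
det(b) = 0.00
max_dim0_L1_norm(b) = 0.47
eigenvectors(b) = [[0.09,0.78,-0.34], [0.28,0.33,0.94], [-0.96,0.52,0.03]]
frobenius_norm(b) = 0.42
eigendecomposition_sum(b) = [[-0.02, -0.01, 0.03],[-0.06, -0.02, 0.1],[0.19, 0.08, -0.34]] + [[-0.0, -0.00, -0.0], [-0.00, -0.0, -0.0], [-0.0, -0.00, -0.0]] + [[0.0, -0.0, -0.00], [-0.0, 0.00, 0.0], [-0.0, 0.0, 0.0]]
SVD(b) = [[-0.09, 0.04, 1.0], [-0.28, -0.96, 0.01], [0.95, -0.28, 0.10]] @ diag([0.41648528533599105, 0.00505841167521896, 0.003797310880367858]) @ [[0.48, 0.2, -0.85], [0.65, -0.74, 0.19], [-0.59, -0.65, -0.48]]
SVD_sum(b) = [[-0.02, -0.01, 0.03], [-0.06, -0.02, 0.1], [0.19, 0.08, -0.34]] + [[0.0, -0.00, 0.00],[-0.0, 0.0, -0.00],[-0.0, 0.0, -0.00]] + [[-0.0,  -0.0,  -0.00], [-0.0,  -0.0,  -0.0], [-0.00,  -0.0,  -0.00]]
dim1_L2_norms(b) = [0.04, 0.12, 0.4]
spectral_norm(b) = 0.42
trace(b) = -0.38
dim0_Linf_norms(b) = [0.19, 0.08, 0.34]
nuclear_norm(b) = 0.43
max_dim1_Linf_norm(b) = 0.34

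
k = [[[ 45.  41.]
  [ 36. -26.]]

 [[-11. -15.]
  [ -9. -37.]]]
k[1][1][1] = -37.0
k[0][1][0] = 36.0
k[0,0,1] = 41.0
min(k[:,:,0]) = -11.0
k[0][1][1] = -26.0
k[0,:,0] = [45.0, 36.0]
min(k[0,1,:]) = -26.0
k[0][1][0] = 36.0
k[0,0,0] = 45.0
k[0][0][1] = 41.0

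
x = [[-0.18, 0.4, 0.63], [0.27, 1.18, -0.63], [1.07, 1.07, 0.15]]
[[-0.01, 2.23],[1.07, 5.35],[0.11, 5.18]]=x@[[-0.51, -0.03],[0.7, 4.8],[-0.6, 0.48]]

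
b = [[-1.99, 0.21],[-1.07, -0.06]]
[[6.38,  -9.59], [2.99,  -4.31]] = b @[[-2.94, 4.3], [2.54, -4.90]]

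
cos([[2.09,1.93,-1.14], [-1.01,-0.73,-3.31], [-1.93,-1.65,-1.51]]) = [[-0.05,  -1.02,  1.55], [-1.04,  0.15,  -1.74], [-0.06,  0.06,  -1.09]]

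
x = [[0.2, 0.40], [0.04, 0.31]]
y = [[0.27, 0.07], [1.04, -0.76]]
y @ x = [[0.06,  0.13], [0.18,  0.18]]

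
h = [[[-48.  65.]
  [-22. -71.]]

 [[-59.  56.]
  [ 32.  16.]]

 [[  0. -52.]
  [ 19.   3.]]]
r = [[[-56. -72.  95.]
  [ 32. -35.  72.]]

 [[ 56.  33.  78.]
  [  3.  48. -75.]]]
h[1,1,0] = 32.0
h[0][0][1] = 65.0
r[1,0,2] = 78.0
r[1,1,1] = 48.0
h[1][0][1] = 56.0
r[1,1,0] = 3.0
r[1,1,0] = 3.0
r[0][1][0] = 32.0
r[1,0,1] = 33.0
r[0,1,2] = 72.0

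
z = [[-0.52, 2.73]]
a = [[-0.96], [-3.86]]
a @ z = [[0.50, -2.62], [2.01, -10.54]]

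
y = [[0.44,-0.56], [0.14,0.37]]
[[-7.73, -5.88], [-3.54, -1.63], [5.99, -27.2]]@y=[[-4.22, 2.15], [-1.79, 1.38], [-1.17, -13.42]]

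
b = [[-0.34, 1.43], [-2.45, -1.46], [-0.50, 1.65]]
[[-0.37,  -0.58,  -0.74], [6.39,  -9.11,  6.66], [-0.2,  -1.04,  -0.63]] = b@ [[-2.15,3.47,-2.11],[-0.77,0.42,-1.02]]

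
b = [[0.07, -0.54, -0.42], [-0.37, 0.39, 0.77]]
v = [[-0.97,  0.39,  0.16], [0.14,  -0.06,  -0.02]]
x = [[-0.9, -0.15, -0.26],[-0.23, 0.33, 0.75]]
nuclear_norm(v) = 1.07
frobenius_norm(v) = 1.07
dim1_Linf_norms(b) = [0.54, 0.77]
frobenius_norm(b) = 1.16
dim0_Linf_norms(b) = [0.37, 0.54, 0.77]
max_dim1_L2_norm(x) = 0.95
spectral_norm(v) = 1.07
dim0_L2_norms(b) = [0.38, 0.67, 0.88]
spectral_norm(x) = 0.95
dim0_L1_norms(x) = [1.13, 0.48, 1.01]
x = b + v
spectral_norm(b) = 1.13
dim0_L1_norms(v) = [1.11, 0.45, 0.18]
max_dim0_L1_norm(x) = 1.13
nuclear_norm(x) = 1.80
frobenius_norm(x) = 1.27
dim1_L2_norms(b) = [0.69, 0.94]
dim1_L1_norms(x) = [1.31, 1.31]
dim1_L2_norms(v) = [1.06, 0.15]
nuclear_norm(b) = 1.41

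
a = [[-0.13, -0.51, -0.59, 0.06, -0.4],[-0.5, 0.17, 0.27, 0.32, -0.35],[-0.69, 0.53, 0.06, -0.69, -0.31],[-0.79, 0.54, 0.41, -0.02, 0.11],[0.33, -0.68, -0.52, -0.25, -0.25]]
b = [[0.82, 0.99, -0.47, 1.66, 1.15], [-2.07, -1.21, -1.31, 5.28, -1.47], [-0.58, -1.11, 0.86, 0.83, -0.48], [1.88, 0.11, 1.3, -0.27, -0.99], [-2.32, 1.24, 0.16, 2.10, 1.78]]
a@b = [[2.33, 0.65, 0.24, -4.25, 0.11], [0.5, -1.40, 0.6, -0.53, -1.89], [-2.28, -1.85, -1.27, 1.24, -1.47], [-2.30, -1.76, 0.01, 2.12, -1.68], [2.09, 1.39, -0.08, -3.93, 1.43]]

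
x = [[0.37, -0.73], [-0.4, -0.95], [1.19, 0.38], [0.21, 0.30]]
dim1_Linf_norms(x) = [0.73, 0.95, 1.19, 0.3]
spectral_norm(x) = 1.53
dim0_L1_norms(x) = [2.17, 2.36]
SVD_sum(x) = [[-0.17, -0.16], [-0.69, -0.64], [0.83, 0.77], [0.26, 0.24]] + [[0.54, -0.57], [0.29, -0.31], [0.36, -0.39], [-0.05, 0.06]]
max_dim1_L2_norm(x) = 1.25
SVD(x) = [[0.15, -0.75], [0.61, -0.40], [-0.74, -0.51], [-0.23, 0.07]] @ diag([1.5297294404159434, 1.0425103544448486]) @ [[-0.73, -0.68],[-0.68, 0.73]]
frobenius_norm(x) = 1.85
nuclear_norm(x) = 2.57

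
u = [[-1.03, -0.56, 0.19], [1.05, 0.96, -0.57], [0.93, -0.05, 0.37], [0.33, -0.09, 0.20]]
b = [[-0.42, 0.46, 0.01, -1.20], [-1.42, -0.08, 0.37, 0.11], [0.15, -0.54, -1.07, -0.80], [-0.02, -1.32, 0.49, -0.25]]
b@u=[[0.53, 0.78, -0.58], [1.76, 0.69, -0.07], [-1.98, -0.48, -0.22], [-0.99, -1.26, 0.88]]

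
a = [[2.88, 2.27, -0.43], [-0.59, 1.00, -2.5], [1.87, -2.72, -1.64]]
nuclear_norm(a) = 10.11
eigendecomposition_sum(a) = [[(1.48+0.69j),(1.02-1.44j),-0.37+0.89j], [(-0.44+1j),(0.98+0.67j),(-0.6-0.24j)], [0.67-0.58j,(-0.49-0.82j),(0.36+0.38j)]] + [[(1.48-0.69j),(1.02+1.44j),-0.37-0.89j],[-0.44-1.00j,(0.98-0.67j),(-0.6+0.24j)],[0.67+0.58j,(-0.49+0.82j),(0.36-0.38j)]] + [[(-0.07-0j),(0.23-0j),0.31-0.00j], [(0.3+0j),(-0.96+0j),(-1.3+0j)], [(0.54+0j),-1.74+0.00j,(-2.36+0j)]]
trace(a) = 2.24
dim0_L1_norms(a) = [5.34, 5.99, 4.57]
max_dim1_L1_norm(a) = 6.23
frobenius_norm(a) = 5.90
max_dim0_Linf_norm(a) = 2.88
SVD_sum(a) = [[2.51, 2.44, -0.96], [0.64, 0.62, -0.24], [-0.07, -0.07, 0.03]] + [[0.03, -0.04, -0.03], [0.09, -0.13, -0.09], [1.88, -2.63, -1.77]] + [[0.34, -0.13, 0.55],[-1.32, 0.51, -2.17],[0.06, -0.02, 0.10]]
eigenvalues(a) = [(2.81+1.73j), (2.81-1.73j), (-3.39+0j)]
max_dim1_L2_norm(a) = 3.69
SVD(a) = [[-0.97, 0.02, -0.25], [-0.25, 0.05, 0.97], [0.03, 1.0, -0.04]] @ diag([3.748633124311044, 3.6874842237238243, 2.676828309605591]) @ [[-0.69, -0.67, 0.26], [0.51, -0.71, -0.48], [-0.51, 0.2, -0.84]]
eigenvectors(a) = [[(-0.76+0j),(-0.76-0j),(-0.11+0j)], [-0.01-0.51j,(-0.01+0.51j),0.48+0.00j], [-0.17+0.37j,(-0.17-0.37j),0.87+0.00j]]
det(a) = -37.00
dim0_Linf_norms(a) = [2.88, 2.72, 2.5]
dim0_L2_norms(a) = [3.48, 3.68, 3.02]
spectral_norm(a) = 3.75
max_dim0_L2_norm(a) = 3.68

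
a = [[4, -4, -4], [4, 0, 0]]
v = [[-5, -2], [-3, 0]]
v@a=[[-28, 20, 20], [-12, 12, 12]]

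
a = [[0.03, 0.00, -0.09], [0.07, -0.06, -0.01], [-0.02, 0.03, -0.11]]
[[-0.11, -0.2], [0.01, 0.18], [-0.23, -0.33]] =a@[[3.82,-0.93], [3.91,-4.36], [2.45,1.94]]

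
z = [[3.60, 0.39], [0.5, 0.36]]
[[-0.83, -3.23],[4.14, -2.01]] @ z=[[-4.6, -1.49], [13.9, 0.89]]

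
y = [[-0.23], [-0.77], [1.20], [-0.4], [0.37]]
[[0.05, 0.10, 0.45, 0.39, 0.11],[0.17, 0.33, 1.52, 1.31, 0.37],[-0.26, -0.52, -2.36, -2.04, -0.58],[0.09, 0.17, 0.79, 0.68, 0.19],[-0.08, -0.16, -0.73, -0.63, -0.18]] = y @ [[-0.22, -0.43, -1.97, -1.7, -0.48]]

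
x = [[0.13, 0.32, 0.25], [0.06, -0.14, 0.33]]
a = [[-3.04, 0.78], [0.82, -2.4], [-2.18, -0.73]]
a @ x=[[-0.35, -1.08, -0.50], [-0.04, 0.60, -0.59], [-0.33, -0.6, -0.79]]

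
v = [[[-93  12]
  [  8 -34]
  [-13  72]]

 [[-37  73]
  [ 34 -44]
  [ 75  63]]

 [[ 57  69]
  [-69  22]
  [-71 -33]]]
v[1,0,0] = -37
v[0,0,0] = -93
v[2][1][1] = 22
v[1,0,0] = -37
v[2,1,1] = 22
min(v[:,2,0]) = -71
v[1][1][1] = -44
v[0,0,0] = -93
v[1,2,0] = 75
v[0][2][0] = -13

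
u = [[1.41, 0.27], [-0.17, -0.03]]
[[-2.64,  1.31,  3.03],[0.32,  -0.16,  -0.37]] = u @ [[-2.26,0.81,2.14],[2.02,0.63,0.06]]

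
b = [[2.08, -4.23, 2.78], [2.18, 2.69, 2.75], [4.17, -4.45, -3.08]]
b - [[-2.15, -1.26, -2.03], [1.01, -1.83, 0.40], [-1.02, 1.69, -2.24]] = [[4.23, -2.97, 4.81], [1.17, 4.52, 2.35], [5.19, -6.14, -0.84]]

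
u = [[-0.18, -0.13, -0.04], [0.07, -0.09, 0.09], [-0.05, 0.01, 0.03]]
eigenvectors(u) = [[0.75+0.00j,(0.75-0j),(-0.35+0j)], [(-0.24-0.58j),-0.24+0.58j,(0.37+0j)], [(0.16+0.12j),(0.16-0.12j),0.86+0.00j]]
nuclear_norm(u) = 0.42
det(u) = 0.00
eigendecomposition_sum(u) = [[-0.09+0.01j, -0.06-0.09j, (-0.01+0.04j)], [(0.04+0.07j), (-0.05+0.08j), (0.03-0.01j)], [-0.02-0.01j, 0.00-0.03j, (-0.01+0.01j)]] + [[(-0.09-0.01j), -0.06+0.09j, (-0.01-0.04j)], [(0.04-0.07j), (-0.05-0.08j), (0.03+0.01j)], [(-0.02+0.01j), 0.03j, (-0.01-0.01j)]] + [[0.00-0.00j, -0.00+0.00j, -0.02-0.00j],[-0.00+0.00j, 0.00-0.00j, 0.02+0.00j],[-0.01+0.00j, (0.01-0j), (0.05+0j)]]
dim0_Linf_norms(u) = [0.18, 0.13, 0.09]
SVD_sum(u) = [[-0.19, -0.11, -0.05], [0.03, 0.02, 0.01], [-0.03, -0.02, -0.01]] + [[0.01, -0.02, 0.01],[0.04, -0.11, 0.08],[-0.0, 0.00, -0.0]] + [[0.00, -0.0, -0.01], [-0.0, 0.0, 0.0], [-0.02, 0.02, 0.04]]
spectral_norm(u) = 0.23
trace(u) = -0.24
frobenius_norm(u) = 0.27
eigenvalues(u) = [(-0.15+0.09j), (-0.15-0.09j), (0.05+0j)]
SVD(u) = [[-0.98, -0.15, -0.13], [0.15, -0.99, 0.06], [-0.14, 0.04, 0.99]] @ diag([0.22907587535274784, 0.1430538845118792, 0.050594757212919055]) @ [[0.84, 0.49, 0.21],[-0.3, 0.76, -0.57],[-0.44, 0.42, 0.79]]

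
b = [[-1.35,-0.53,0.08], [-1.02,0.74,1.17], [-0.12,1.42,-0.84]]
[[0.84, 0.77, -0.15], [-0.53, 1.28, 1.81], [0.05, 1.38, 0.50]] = b@[[-0.51, -0.89, -0.17],[-0.39, 0.79, 0.85],[-0.65, -0.18, 0.86]]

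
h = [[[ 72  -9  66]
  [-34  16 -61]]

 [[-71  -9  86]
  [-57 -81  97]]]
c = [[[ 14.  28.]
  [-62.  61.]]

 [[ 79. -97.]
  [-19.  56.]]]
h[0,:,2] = [66, -61]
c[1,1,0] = -19.0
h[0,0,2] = 66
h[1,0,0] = -71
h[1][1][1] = -81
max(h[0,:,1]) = 16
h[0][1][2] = -61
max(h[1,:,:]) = 97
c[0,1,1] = 61.0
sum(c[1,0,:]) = -18.0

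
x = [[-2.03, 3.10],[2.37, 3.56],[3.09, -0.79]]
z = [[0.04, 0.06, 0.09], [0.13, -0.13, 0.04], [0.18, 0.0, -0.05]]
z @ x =[[0.34, 0.27], [-0.45, -0.09], [-0.52, 0.60]]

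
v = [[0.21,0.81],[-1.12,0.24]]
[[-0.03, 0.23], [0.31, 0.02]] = v @[[-0.27, 0.04], [0.03, 0.27]]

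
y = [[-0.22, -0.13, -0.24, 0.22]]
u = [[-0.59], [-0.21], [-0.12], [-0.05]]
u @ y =[[0.13,0.08,0.14,-0.13], [0.05,0.03,0.05,-0.05], [0.03,0.02,0.03,-0.03], [0.01,0.01,0.01,-0.01]]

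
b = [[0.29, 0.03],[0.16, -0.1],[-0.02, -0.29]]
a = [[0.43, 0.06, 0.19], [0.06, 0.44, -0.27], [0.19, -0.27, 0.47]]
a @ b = [[0.13, -0.05], [0.09, 0.04], [0.0, -0.10]]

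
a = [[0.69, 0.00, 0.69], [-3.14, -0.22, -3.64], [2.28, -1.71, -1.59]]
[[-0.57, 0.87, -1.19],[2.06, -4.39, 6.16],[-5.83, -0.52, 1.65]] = a@ [[-1.34, 0.9, -0.05], [1.14, 1.17, 0.53], [0.52, 0.36, -1.68]]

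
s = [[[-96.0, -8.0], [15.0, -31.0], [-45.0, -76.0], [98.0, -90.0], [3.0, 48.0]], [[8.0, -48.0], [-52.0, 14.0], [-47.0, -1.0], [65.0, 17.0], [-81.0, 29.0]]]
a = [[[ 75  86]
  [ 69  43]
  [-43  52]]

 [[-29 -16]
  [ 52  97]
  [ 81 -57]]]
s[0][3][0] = 98.0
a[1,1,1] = 97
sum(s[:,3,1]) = -73.0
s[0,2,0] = -45.0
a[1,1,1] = 97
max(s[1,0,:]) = 8.0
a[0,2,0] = -43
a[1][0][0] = -29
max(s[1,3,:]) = 65.0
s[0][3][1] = -90.0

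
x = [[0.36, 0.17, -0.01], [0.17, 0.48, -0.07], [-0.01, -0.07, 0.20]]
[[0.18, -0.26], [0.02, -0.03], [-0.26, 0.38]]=x @ [[0.63, -0.93], [-0.38, 0.57], [-1.38, 2.03]]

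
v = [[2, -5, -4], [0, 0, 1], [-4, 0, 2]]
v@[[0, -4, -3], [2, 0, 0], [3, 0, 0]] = [[-22, -8, -6], [3, 0, 0], [6, 16, 12]]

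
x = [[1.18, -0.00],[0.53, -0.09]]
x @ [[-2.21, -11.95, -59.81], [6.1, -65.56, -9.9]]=[[-2.61, -14.10, -70.58], [-1.72, -0.43, -30.81]]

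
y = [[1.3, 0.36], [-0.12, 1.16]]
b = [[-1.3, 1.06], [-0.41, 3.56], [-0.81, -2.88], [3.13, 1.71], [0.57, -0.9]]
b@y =[[-1.82, 0.76], [-0.96, 3.98], [-0.71, -3.63], [3.86, 3.11], [0.85, -0.84]]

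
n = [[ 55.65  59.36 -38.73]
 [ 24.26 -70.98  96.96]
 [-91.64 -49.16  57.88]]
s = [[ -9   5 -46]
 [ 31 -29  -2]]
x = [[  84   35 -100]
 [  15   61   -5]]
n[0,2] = -38.73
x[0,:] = [84, 35, -100]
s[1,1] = -29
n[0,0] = 55.65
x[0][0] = 84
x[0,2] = -100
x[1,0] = 15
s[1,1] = -29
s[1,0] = 31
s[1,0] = 31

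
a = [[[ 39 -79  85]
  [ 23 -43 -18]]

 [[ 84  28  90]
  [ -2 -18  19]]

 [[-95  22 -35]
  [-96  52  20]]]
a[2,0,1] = 22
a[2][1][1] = 52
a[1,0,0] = 84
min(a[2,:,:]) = -96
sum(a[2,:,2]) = -15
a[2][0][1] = 22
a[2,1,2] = 20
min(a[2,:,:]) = -96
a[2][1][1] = 52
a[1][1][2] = 19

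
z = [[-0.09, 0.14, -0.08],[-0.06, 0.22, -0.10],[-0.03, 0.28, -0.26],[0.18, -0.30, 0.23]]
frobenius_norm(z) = 0.65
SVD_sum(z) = [[-0.05, 0.14, -0.10], [-0.07, 0.19, -0.14], [-0.11, 0.28, -0.21], [0.12, -0.32, 0.24]] + [[-0.04, -0.0, 0.02], [-0.01, -0.00, 0.0], [0.08, 0.00, -0.04], [0.05, 0.0, -0.03]] + [[0.00, 0.00, 0.00], [0.02, 0.03, 0.04], [-0.00, -0.01, -0.01], [0.01, 0.02, 0.02]]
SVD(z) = [[-0.28, 0.38, 0.09], [-0.38, 0.07, 0.89], [-0.59, -0.78, -0.15], [0.65, -0.50, 0.42]] @ diag([0.6334945348996877, 0.11601385445903527, 0.05937558274060519]) @ [[0.29, -0.77, 0.57], [-0.90, -0.01, 0.44], [0.33, 0.64, 0.69]]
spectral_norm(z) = 0.63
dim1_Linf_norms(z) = [0.14, 0.22, 0.28, 0.3]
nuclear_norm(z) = 0.81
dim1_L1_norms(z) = [0.31, 0.38, 0.57, 0.71]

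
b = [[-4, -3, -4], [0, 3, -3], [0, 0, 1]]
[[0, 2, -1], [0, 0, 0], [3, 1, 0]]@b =[[0, 6, -7], [0, 0, 0], [-12, -6, -15]]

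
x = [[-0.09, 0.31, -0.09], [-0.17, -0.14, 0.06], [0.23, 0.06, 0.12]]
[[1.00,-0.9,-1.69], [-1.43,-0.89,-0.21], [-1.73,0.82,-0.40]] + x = [[0.91,-0.59,-1.78], [-1.6,-1.03,-0.15], [-1.50,0.88,-0.28]]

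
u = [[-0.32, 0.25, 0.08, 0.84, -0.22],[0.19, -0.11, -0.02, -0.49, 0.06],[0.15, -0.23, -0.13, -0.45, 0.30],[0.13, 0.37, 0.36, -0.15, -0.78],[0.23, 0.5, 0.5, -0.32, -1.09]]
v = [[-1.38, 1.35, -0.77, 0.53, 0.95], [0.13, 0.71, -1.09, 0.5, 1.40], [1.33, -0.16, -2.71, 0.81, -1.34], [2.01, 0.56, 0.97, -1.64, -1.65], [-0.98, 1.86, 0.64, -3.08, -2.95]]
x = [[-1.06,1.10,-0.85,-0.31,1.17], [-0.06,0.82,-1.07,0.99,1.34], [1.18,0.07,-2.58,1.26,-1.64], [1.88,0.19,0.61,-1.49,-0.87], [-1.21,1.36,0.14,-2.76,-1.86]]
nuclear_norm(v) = 14.05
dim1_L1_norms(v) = [4.98, 3.83, 6.35, 6.83, 9.51]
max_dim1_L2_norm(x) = 3.8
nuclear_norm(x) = 12.73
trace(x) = -6.17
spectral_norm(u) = 1.69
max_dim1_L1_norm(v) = 9.51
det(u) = 0.00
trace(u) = -1.80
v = u + x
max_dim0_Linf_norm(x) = 2.76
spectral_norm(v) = 5.53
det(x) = 19.37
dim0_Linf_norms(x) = [1.88, 1.36, 2.58, 2.76, 1.86]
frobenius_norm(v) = 7.40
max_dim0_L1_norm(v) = 8.29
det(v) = -38.05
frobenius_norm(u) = 2.09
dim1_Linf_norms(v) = [1.38, 1.4, 2.71, 2.01, 3.08]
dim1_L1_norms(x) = [4.49, 4.28, 6.73, 5.04, 7.33]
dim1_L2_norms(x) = [2.13, 2.14, 3.51, 2.63, 3.8]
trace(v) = -7.97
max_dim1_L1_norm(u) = 2.64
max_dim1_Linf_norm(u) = 1.09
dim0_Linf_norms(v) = [2.01, 1.86, 2.71, 3.08, 2.95]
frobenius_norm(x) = 6.54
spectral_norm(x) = 4.34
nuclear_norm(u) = 2.93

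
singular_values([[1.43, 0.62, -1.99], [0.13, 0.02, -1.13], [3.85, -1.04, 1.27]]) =[4.24, 2.66, 0.36]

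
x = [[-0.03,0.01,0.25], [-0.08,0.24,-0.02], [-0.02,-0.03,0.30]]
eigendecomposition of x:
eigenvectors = [[0.94,  -0.4,  0.44], [0.32,  -0.86,  -0.63], [0.09,  -0.32,  0.64]]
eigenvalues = [-0.0, 0.2, 0.32]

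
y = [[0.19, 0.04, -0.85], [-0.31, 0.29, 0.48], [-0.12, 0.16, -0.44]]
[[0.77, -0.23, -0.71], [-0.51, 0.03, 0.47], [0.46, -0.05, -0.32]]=y@[[-0.72, -0.91, -0.09], [-0.72, -0.91, 0.18], [-1.1, 0.02, 0.82]]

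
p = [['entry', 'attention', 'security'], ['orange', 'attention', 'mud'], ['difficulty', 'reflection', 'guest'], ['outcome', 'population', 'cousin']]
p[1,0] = 'orange'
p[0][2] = 'security'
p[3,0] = 'outcome'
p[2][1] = 'reflection'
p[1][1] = 'attention'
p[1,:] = ['orange', 'attention', 'mud']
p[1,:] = ['orange', 'attention', 'mud']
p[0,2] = 'security'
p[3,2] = 'cousin'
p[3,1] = 'population'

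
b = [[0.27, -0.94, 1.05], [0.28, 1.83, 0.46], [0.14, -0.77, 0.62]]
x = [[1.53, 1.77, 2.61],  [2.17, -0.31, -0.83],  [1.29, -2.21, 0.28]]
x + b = [[1.8, 0.83, 3.66],[2.45, 1.52, -0.37],[1.43, -2.98, 0.9]]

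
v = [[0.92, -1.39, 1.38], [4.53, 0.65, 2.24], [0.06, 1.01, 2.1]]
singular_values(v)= [5.4, 2.0, 1.71]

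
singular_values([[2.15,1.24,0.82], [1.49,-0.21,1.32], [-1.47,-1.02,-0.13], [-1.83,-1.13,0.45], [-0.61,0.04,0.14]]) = [4.03, 1.62, 0.6]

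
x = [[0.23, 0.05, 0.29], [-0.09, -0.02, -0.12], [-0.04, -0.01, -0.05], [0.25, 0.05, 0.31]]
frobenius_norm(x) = 0.57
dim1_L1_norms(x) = [0.57, 0.23, 0.1, 0.61]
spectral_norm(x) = 0.57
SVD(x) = [[-0.65, 0.26, 0.49], [0.26, -0.79, 0.49], [0.11, -0.09, -0.62], [-0.70, -0.55, -0.37]] @ diag([0.5724203226791064, 0.005344473568569802, 0.0025319530451206875]) @ [[-0.62,  -0.13,  -0.78],[-0.76,  0.37,  0.54],[0.22,  0.92,  -0.33]]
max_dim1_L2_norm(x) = 0.4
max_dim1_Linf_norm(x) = 0.31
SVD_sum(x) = [[0.23, 0.05, 0.29], [-0.09, -0.02, -0.12], [-0.04, -0.01, -0.05], [0.25, 0.05, 0.31]] + [[-0.00, 0.00, 0.00], [0.0, -0.00, -0.00], [0.00, -0.00, -0.00], [0.0, -0.00, -0.0]] + [[0.0, 0.00, -0.00], [0.0, 0.00, -0.00], [-0.00, -0.00, 0.00], [-0.0, -0.0, 0.0]]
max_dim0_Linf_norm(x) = 0.31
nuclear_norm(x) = 0.58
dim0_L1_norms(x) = [0.61, 0.13, 0.77]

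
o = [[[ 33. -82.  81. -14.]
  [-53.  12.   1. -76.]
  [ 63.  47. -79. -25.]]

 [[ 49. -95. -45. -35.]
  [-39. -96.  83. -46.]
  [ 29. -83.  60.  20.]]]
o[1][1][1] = -96.0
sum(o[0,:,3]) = -115.0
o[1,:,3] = [-35.0, -46.0, 20.0]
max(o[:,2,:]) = 63.0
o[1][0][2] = -45.0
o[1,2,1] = -83.0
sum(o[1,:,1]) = -274.0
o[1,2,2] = 60.0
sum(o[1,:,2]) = 98.0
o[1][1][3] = -46.0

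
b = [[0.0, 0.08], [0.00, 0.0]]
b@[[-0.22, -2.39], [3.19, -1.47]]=[[0.26,-0.12], [0.0,0.0]]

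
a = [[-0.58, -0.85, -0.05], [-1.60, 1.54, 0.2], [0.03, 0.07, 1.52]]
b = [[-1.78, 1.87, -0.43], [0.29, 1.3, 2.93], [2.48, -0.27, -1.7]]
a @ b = [[0.66, -2.18, -2.16], [3.79, -1.04, 4.86], [3.74, -0.26, -2.39]]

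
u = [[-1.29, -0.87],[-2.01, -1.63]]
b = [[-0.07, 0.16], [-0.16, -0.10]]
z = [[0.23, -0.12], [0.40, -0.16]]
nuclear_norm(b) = 0.36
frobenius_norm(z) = 0.50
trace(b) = -0.17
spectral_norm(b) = 0.20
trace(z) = 0.07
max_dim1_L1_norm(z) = 0.56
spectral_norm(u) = 3.02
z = u @ b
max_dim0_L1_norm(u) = 3.3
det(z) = 0.01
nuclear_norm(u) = 3.13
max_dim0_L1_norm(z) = 0.63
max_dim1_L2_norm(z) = 0.43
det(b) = 0.03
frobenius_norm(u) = 3.02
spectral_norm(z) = 0.50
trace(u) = -2.92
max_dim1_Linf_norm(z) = 0.4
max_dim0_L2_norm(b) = 0.19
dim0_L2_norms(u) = [2.39, 1.85]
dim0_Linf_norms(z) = [0.4, 0.16]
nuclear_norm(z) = 0.52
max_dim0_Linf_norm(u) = 2.01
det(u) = 0.35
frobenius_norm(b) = 0.26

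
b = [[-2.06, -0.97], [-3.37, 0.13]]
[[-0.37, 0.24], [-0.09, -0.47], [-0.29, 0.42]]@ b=[[-0.05, 0.39], [1.77, 0.03], [-0.82, 0.34]]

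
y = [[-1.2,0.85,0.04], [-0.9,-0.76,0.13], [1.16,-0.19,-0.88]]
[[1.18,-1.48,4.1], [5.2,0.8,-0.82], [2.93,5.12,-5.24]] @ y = [[4.67, 1.35, -3.75], [-7.91, 3.97, 1.03], [-14.20, -0.41, 5.39]]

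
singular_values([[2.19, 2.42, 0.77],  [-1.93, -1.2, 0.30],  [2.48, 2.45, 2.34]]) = [5.62, 1.53, 0.42]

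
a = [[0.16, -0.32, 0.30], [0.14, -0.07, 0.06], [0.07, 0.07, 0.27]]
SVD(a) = [[0.89,-0.35,0.29], [0.27,-0.10,-0.96], [0.37,0.93,0.0]] @ diag([0.5156660968781025, 0.2316846731154007, 0.09597233337745555]) @ [[0.4,  -0.54,  0.74], [-0.03,  0.80,  0.60], [-0.92,  -0.26,  0.31]]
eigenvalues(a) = [0.18j, -0.18j, (0.36+0j)]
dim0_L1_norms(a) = [0.37, 0.46, 0.63]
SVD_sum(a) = [[0.18, -0.25, 0.34], [0.06, -0.07, 0.10], [0.08, -0.10, 0.14]] + [[0.00, -0.07, -0.05], [0.0, -0.02, -0.01], [-0.01, 0.17, 0.13]] + [[-0.03, -0.01, 0.01], [0.08, 0.02, -0.03], [-0.00, -0.00, 0.0]]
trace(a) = 0.36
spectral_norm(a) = 0.52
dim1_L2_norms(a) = [0.47, 0.17, 0.29]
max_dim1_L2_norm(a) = 0.47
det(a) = 0.01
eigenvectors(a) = [[(0.82+0j),0.82-0.00j,0.61+0.00j], [0.18-0.49j,0.18+0.49j,(0.3+0j)], [-0.24-0.03j,(-0.24+0.03j),0.73+0.00j]]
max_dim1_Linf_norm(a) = 0.32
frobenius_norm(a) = 0.57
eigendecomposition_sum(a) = [[0.04+0.07j, -0.15+0.00j, (0.03-0.06j)],[(0.05-0.01j), (-0.03+0.09j), -0.03-0.03j],[-0.01-0.02j, 0.04+0.00j, (-0.01+0.02j)]] + [[(0.04-0.07j), -0.15-0.00j, (0.03+0.06j)], [(0.05+0.01j), (-0.03-0.09j), -0.03+0.03j], [-0.01+0.02j, (0.04-0j), -0.01-0.02j]] + [[(0.08-0j),(-0.02-0j),(0.25+0j)], [0.04-0.00j,-0.01-0.00j,(0.12+0j)], [0.09-0.00j,-0.02-0.00j,0.29+0.00j]]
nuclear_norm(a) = 0.84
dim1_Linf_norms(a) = [0.32, 0.14, 0.27]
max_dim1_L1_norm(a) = 0.78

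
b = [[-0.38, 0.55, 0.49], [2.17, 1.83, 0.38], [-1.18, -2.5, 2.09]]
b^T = [[-0.38, 2.17, -1.18], [0.55, 1.83, -2.50], [0.49, 0.38, 2.09]]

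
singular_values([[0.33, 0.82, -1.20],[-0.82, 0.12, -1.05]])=[1.76, 0.95]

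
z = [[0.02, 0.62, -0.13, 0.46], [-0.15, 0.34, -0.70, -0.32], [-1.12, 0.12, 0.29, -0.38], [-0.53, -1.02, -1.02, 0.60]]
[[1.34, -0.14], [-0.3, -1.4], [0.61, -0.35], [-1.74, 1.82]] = z @[[-0.47, -0.23], [1.64, -1.32], [0.88, 0.64], [0.97, 1.67]]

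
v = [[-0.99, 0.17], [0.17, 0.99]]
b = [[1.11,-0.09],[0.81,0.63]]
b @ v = [[-1.11, 0.10], [-0.69, 0.76]]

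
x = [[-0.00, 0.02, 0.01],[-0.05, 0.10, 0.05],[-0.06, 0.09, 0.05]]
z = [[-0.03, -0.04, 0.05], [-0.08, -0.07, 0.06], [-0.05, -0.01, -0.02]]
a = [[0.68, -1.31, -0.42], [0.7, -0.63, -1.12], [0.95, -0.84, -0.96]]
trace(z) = -0.12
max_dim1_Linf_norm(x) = 0.1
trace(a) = -0.91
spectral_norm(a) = 2.55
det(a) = 0.28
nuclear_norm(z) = 0.20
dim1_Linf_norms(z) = [0.05, 0.08, 0.05]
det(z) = -0.00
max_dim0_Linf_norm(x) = 0.1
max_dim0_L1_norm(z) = 0.16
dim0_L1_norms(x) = [0.11, 0.21, 0.11]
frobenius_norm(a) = 2.65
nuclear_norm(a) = 3.42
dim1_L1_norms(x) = [0.03, 0.2, 0.2]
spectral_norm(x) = 0.17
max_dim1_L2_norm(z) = 0.12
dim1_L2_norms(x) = [0.02, 0.12, 0.12]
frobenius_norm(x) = 0.17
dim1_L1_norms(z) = [0.12, 0.21, 0.08]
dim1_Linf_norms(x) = [0.02, 0.1, 0.09]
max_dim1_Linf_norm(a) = 1.31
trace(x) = 0.15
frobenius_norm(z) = 0.15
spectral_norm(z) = 0.14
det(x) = 0.00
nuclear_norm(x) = 0.19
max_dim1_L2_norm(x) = 0.12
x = z @ a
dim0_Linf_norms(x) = [0.06, 0.1, 0.05]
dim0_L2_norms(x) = [0.08, 0.14, 0.07]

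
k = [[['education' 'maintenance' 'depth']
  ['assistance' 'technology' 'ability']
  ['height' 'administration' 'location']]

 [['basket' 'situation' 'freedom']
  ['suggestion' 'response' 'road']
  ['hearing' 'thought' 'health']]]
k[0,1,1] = 'technology'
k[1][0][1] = 'situation'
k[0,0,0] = 'education'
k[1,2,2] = 'health'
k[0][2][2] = 'location'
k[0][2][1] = 'administration'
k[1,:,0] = ['basket', 'suggestion', 'hearing']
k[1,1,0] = 'suggestion'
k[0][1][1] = 'technology'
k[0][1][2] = 'ability'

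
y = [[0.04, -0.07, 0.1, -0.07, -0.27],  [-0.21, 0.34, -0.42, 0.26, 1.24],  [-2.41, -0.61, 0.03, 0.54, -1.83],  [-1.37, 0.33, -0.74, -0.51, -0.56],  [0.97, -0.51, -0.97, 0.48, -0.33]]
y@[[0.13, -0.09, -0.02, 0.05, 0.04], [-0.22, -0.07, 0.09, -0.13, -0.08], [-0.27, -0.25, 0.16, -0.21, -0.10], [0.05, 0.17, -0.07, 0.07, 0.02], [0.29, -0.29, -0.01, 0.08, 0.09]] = [[-0.09,0.04,0.02,-0.04,-0.03], [0.38,-0.22,-0.06,0.15,0.12], [-0.69,0.87,-0.02,-0.16,-0.2], [-0.24,0.36,-0.02,-0.04,-0.07], [0.43,0.37,-0.25,0.33,0.16]]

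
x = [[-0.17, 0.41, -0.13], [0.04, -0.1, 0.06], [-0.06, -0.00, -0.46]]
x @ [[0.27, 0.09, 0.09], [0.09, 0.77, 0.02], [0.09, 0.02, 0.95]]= [[-0.02, 0.30, -0.13], [0.01, -0.07, 0.06], [-0.06, -0.01, -0.44]]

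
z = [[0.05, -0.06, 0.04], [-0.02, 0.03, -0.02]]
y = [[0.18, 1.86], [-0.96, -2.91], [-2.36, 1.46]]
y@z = [[-0.03,0.05,-0.03], [0.01,-0.03,0.02], [-0.15,0.19,-0.12]]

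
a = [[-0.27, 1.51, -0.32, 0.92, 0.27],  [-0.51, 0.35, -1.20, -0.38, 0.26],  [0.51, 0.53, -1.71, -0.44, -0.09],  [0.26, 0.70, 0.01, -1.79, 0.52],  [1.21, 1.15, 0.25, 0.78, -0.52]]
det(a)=-1.185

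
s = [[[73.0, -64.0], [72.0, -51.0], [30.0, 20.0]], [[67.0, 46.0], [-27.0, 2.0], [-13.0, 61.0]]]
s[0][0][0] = 73.0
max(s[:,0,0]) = 73.0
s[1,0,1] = 46.0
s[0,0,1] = -64.0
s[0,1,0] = 72.0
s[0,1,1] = -51.0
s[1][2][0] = -13.0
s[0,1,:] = [72.0, -51.0]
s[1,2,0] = -13.0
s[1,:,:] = [[67.0, 46.0], [-27.0, 2.0], [-13.0, 61.0]]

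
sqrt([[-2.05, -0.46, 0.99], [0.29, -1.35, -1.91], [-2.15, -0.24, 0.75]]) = [[(-0.6+0.58j),-0.13+0.39j,0.93+0.06j],[(1.13+1.2j),(0.19+0.8j),(-1.62+0.12j)],[-1.53+0.54j,0.05+0.36j,1.53+0.06j]]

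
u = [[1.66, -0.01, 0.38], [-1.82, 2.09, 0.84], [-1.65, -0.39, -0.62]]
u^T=[[1.66, -1.82, -1.65],[-0.01, 2.09, -0.39],[0.38, 0.84, -0.62]]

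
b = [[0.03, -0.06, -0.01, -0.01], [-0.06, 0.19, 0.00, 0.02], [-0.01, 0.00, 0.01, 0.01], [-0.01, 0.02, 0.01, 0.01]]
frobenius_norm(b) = 0.21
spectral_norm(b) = 0.21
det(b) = -0.00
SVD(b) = [[-0.32, -0.5, -0.72, -0.37],[0.94, -0.24, -0.16, -0.17],[0.02, 0.68, -0.11, -0.73],[0.11, 0.48, -0.67, 0.55]] @ diag([0.21251075168984143, 0.024482364979191255, 0.0057030575741842575, 0.002696174243216915]) @ [[-0.32,0.94,0.02,0.11], [-0.5,-0.24,0.68,0.48], [-0.72,-0.16,-0.11,-0.67], [0.37,0.17,0.73,-0.55]]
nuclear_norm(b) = 0.25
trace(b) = 0.24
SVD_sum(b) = [[0.02,-0.06,-0.0,-0.01], [-0.06,0.19,0.0,0.02], [-0.00,0.0,0.00,0.0], [-0.01,0.02,0.0,0.0]] + [[0.01, 0.00, -0.01, -0.01], [0.00, 0.00, -0.00, -0.0], [-0.01, -0.0, 0.01, 0.01], [-0.01, -0.0, 0.01, 0.01]] + [[0.00, 0.00, 0.0, 0.0], [0.00, 0.00, 0.00, 0.0], [0.00, 0.00, 0.00, 0.00], [0.00, 0.0, 0.00, 0.0]] + [[-0.00, -0.0, -0.00, 0.0], [-0.0, -0.0, -0.0, 0.00], [-0.0, -0.00, -0.0, 0.0], [0.00, 0.00, 0.0, -0.00]]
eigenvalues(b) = [0.21, 0.02, 0.01, -0.0]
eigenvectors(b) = [[0.32, -0.5, 0.72, -0.37], [-0.94, -0.24, 0.16, -0.17], [-0.02, 0.68, 0.11, -0.73], [-0.11, 0.48, 0.67, 0.55]]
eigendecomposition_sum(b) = [[0.02, -0.06, -0.0, -0.01], [-0.06, 0.19, 0.0, 0.02], [-0.00, 0.00, 0.0, 0.00], [-0.01, 0.02, 0.00, 0.00]] + [[0.01, 0.00, -0.01, -0.01], [0.0, 0.0, -0.00, -0.0], [-0.01, -0.00, 0.01, 0.01], [-0.01, -0.00, 0.01, 0.01]] + [[0.00, 0.00, 0.00, 0.0], [0.0, 0.0, 0.00, 0.00], [0.0, 0.00, 0.0, 0.00], [0.0, 0.0, 0.0, 0.0]] + [[-0.0,-0.00,-0.0,0.0], [-0.00,-0.0,-0.00,0.00], [-0.0,-0.00,-0.00,0.0], [0.0,0.00,0.0,-0.0]]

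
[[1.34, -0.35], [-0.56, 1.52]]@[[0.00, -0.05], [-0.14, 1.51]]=[[0.05, -0.60], [-0.21, 2.32]]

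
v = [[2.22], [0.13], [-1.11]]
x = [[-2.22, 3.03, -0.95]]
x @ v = [[-3.48]]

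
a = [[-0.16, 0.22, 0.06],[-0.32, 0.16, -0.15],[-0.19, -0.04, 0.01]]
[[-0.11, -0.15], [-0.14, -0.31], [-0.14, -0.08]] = a @ [[0.71,0.53], [0.14,-0.42], [-0.43,0.48]]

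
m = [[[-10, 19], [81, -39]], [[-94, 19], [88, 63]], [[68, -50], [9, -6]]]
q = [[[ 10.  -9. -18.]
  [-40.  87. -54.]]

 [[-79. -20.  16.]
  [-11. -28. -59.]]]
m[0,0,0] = -10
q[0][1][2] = -54.0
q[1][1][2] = -59.0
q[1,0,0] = -79.0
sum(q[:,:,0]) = -120.0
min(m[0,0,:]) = -10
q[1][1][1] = -28.0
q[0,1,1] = 87.0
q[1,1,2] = -59.0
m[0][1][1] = -39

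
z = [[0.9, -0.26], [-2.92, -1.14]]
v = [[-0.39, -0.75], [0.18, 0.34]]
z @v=[[-0.40, -0.76], [0.93, 1.8]]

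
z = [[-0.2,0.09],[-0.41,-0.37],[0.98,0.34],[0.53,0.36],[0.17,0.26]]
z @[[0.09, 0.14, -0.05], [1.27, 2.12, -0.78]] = [[0.1, 0.16, -0.06],  [-0.51, -0.84, 0.31],  [0.52, 0.86, -0.31],  [0.50, 0.84, -0.31],  [0.35, 0.58, -0.21]]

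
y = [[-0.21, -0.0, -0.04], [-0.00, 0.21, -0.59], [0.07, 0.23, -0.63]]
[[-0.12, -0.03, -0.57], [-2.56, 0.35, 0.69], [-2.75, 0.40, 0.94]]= y @ [[-0.03,0.08,2.84], [-2.99,2.66,1.34], [3.27,0.35,-0.69]]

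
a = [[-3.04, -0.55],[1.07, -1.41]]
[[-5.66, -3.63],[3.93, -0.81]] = a @ [[2.08, 0.96], [-1.21, 1.30]]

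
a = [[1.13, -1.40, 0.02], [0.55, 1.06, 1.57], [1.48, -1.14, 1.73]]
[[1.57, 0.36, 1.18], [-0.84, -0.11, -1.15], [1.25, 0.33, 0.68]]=a@[[0.43, 0.15, 0.01], [-0.78, -0.14, -0.84], [-0.16, -0.03, -0.17]]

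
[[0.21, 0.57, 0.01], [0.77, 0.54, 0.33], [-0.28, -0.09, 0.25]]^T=[[0.21, 0.77, -0.28], [0.57, 0.54, -0.09], [0.01, 0.33, 0.25]]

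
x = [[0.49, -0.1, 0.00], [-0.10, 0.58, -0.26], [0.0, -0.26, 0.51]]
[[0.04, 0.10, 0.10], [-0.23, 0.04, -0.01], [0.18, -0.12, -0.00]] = x @[[0.02, 0.21, 0.20], [-0.3, 0.01, 0.03], [0.20, -0.23, 0.01]]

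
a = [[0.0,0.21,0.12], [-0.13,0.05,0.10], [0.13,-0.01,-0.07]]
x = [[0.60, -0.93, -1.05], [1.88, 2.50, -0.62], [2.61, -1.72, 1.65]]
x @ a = [[-0.02, 0.09, 0.05], [-0.41, 0.53, 0.52], [0.44, 0.45, 0.03]]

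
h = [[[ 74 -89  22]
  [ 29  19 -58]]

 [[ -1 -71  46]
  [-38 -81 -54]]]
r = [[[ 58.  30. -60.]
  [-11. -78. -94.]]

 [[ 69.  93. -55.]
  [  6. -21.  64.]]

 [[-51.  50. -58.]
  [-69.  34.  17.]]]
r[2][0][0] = -51.0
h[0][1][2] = -58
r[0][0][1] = 30.0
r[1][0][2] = -55.0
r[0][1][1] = -78.0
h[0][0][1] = -89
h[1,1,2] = -54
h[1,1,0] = -38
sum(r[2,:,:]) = -77.0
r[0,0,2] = -60.0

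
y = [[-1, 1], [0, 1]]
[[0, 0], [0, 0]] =y @ [[0, 0], [0, 0]]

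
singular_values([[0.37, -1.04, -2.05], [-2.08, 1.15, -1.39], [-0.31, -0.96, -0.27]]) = [2.81, 2.35, 0.8]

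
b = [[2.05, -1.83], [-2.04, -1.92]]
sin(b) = [[0.20,-0.24], [-0.27,-0.32]]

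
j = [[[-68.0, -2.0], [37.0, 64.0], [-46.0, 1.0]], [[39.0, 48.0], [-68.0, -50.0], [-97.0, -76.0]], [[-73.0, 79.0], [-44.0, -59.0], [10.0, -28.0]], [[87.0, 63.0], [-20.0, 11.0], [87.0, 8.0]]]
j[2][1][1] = -59.0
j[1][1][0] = -68.0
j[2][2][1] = -28.0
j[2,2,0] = 10.0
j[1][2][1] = -76.0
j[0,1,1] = 64.0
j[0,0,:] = [-68.0, -2.0]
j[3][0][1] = 63.0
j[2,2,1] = -28.0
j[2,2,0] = 10.0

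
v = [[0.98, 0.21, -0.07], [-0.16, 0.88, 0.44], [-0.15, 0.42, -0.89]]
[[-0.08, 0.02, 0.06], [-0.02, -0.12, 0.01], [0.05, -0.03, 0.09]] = v @ [[-0.08, 0.04, 0.04], [-0.01, -0.11, 0.06], [-0.05, -0.03, -0.08]]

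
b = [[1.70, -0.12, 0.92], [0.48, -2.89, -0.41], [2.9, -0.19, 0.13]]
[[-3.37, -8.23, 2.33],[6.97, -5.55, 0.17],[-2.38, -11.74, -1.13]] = b@[[-0.86, -3.88, -0.59], [-2.22, 1.5, -0.66], [-2.36, -1.58, 3.54]]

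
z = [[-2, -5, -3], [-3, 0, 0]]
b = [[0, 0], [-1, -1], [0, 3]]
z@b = [[5, -4], [0, 0]]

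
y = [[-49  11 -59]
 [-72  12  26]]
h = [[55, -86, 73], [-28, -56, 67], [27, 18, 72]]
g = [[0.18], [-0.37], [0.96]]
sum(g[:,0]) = 0.7709999999999999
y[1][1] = 12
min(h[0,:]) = -86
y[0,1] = 11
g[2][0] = 0.959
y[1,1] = 12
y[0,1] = 11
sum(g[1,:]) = -0.367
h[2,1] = 18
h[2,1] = 18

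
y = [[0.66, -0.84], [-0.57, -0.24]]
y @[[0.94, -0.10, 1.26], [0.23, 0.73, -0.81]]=[[0.43, -0.68, 1.51], [-0.59, -0.12, -0.52]]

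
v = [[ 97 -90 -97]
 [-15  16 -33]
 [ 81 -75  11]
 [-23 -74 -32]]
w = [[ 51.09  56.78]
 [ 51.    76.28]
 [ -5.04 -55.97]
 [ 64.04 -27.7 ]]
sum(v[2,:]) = 17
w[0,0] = 51.09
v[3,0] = -23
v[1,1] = 16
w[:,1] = [56.78, 76.28, -55.97, -27.7]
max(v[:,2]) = 11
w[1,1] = 76.28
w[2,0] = -5.04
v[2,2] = 11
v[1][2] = -33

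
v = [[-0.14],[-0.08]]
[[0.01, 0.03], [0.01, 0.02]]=v @ [[-0.07, -0.20]]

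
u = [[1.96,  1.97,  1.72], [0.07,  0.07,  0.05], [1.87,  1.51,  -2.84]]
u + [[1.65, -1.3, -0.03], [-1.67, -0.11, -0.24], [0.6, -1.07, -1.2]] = [[3.61,0.67,1.69], [-1.6,-0.04,-0.19], [2.47,0.44,-4.04]]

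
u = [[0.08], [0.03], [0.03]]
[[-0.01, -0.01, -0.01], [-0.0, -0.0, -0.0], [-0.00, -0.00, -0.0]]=u@[[-0.15, -0.14, -0.15]]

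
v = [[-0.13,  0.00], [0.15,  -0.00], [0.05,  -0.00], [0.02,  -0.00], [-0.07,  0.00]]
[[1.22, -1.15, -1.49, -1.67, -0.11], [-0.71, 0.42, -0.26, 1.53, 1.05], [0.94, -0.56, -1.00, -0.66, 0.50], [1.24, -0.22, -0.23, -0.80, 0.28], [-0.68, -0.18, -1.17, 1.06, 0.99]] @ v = [[-0.43, 0.00], [0.1, 0.0], [-0.3, 0.0], [-0.24, 0.0], [-0.05, 0.00]]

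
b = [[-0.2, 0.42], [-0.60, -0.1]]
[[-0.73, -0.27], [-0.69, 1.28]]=b@ [[1.34, -1.87], [-1.11, -1.53]]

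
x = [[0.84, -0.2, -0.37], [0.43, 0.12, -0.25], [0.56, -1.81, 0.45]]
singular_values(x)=[1.98, 1.0, 0.02]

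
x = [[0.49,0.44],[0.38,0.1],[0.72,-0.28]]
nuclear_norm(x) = 1.48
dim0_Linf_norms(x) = [0.72, 0.44]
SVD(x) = [[-0.55, 0.76], [-0.41, 0.13], [-0.73, -0.64]] @ diag([0.9524835138387756, 0.5269489120069792]) @ [[-1.0, -0.08], [-0.08, 1.00]]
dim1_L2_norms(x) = [0.66, 0.39, 0.77]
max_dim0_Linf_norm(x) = 0.72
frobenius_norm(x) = 1.09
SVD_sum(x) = [[0.52, 0.04], [0.39, 0.03], [0.69, 0.06]] + [[-0.03,0.40], [-0.01,0.07], [0.03,-0.34]]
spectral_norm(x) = 0.95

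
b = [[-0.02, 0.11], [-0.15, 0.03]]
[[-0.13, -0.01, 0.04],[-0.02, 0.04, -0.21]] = b@ [[-0.1, -0.27, 1.54],[-1.24, -0.14, 0.61]]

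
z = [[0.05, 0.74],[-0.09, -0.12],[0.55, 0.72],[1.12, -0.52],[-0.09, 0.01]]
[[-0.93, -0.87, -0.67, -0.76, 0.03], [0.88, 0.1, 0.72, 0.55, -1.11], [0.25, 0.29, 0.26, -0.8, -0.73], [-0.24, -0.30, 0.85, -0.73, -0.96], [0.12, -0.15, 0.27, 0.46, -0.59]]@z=[[-1.19, -0.67], [1.15, 0.86], [-0.70, 0.75], [-0.25, 0.84], [0.74, 0.06]]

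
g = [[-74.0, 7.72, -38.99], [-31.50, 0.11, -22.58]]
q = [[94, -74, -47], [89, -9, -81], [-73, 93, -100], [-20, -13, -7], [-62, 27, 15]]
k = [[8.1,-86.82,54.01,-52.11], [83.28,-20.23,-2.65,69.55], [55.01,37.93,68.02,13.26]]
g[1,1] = 0.11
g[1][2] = -22.58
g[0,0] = -74.0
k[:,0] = [8.1, 83.28, 55.01]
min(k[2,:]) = 13.26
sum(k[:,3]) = 30.699999999999996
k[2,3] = 13.26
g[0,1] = 7.72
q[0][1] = -74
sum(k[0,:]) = -76.82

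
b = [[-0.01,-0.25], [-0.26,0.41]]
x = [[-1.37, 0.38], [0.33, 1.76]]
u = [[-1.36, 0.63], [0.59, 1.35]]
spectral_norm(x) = 1.80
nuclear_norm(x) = 3.21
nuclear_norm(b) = 0.66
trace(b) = 0.40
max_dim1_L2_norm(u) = 1.5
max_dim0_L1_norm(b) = 0.66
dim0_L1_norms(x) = [1.7, 2.14]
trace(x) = 0.39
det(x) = -2.54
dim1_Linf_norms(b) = [0.25, 0.41]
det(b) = -0.07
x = b + u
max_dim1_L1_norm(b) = 0.67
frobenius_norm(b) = 0.55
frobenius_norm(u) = 2.10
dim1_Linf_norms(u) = [1.36, 1.35]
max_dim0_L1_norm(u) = 1.98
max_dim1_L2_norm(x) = 1.79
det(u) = -2.21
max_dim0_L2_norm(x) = 1.8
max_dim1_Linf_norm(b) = 0.41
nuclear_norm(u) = 2.97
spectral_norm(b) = 0.53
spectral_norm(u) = 1.51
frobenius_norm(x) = 2.29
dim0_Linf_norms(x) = [1.37, 1.76]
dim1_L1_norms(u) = [1.99, 1.94]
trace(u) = -0.01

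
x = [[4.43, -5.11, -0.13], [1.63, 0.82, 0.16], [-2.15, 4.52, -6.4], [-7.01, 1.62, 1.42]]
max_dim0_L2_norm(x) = 8.72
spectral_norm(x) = 10.60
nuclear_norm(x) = 20.36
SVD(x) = [[-0.60, -0.15, -0.7], [-0.07, -0.13, 0.51], [0.57, -0.76, -0.28], [0.55, 0.62, -0.41]] @ diag([10.597946815684555, 6.99483310826757, 2.7673874104298144]) @ [[-0.74, 0.61, -0.27], [-0.51, -0.26, 0.82], [0.44, 0.75, 0.50]]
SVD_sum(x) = [[4.75, -3.93, 1.70],[0.56, -0.46, 0.2],[-4.52, 3.73, -1.62],[-4.33, 3.58, -1.55]] + [[0.53, 0.27, -0.86], [0.46, 0.23, -0.74], [2.71, 1.37, -4.39], [-2.18, -1.11, 3.54]] + [[-0.85, -1.45, -0.98], [0.61, 1.05, 0.71], [-0.34, -0.58, -0.39], [-0.50, -0.85, -0.57]]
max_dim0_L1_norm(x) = 15.22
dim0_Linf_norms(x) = [7.01, 5.11, 6.4]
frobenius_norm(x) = 13.00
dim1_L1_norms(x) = [9.67, 2.61, 13.07, 10.05]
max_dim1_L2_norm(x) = 8.12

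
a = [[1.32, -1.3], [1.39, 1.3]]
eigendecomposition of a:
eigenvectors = [[0.01+0.70j,  (0.01-0.7j)], [(0.72+0j),  (0.72-0j)]]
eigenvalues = [(1.31+1.34j), (1.31-1.34j)]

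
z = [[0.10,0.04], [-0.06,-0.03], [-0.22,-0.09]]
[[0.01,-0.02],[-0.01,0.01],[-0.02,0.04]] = z@[[-0.04,-0.13], [0.27,-0.11]]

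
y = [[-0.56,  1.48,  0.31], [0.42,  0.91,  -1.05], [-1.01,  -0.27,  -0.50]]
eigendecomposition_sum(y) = [[(-0.42+0.32j), 0.39+0.00j, 0.31+0.47j], [(-0.01-0.26j), (-0.11+0.16j), (-0.28-0j)], [-0.41-0.30j, (0.1+0.36j), -0.35+0.42j]] + [[-0.42-0.32j, (0.39-0j), 0.31-0.47j], [(-0.01+0.26j), -0.11-0.16j, -0.28+0.00j], [(-0.41+0.3j), 0.10-0.36j, (-0.35-0.42j)]] + [[(0.28+0j), 0.70-0.00j, (-0.31-0j)], [(0.45+0j), 1.13-0.00j, -0.49-0.00j], [(-0.19-0j), -0.48+0.00j, 0.21+0.00j]]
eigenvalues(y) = [(-0.88+0.89j), (-0.88-0.89j), (1.62+0j)]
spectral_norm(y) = 1.78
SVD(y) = [[0.8, -0.55, -0.23], [0.59, 0.71, 0.38], [-0.04, -0.44, 0.9]] @ diag([1.7834352710895782, 1.2610569858464862, 1.1310145499866129]) @ [[-0.09, 0.98, -0.20], [0.83, -0.04, -0.55], [-0.55, -0.21, -0.81]]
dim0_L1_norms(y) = [1.99, 2.66, 1.86]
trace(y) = -0.15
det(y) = 2.54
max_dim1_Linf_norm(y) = 1.48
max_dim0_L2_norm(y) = 1.76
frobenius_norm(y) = 2.46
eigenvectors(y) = [[0.68+0.00j, (0.68-0j), (0.5+0j)],  [(-0.19+0.28j), (-0.19-0.28j), 0.80+0.00j],  [0.19+0.63j, (0.19-0.63j), (-0.34+0j)]]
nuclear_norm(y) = 4.18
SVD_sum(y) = [[-0.13, 1.40, -0.28], [-0.09, 1.03, -0.21], [0.01, -0.07, 0.01]] + [[-0.58,0.03,0.38],[0.75,-0.03,-0.49],[-0.46,0.02,0.31]] + [[0.14,  0.06,  0.21], [-0.23,  -0.09,  -0.35], [-0.55,  -0.22,  -0.82]]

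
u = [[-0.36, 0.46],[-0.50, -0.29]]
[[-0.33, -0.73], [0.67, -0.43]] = u@ [[-0.63,1.22], [-1.21,-0.63]]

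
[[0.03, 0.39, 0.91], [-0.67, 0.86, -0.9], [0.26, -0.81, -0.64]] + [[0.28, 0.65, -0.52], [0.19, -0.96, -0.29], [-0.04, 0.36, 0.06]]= [[0.31, 1.04, 0.39],[-0.48, -0.10, -1.19],[0.22, -0.45, -0.58]]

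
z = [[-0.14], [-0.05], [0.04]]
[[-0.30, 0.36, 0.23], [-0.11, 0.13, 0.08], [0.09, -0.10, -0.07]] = z @ [[2.16, -2.54, -1.64]]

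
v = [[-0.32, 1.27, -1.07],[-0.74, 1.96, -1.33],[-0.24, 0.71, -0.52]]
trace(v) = 1.12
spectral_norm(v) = 3.13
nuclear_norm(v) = 3.34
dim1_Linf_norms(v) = [1.27, 1.96, 0.71]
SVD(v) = [[-0.54, 0.83, -0.17], [-0.79, -0.56, -0.24], [-0.29, 0.01, 0.96]] @ diag([3.131453775648721, 0.21070522164703812, 0.0007486962282590503]) @ [[0.26, -0.78, 0.57], [0.72, -0.24, -0.66], [-0.65, -0.58, -0.5]]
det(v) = -0.00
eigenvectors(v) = [[-0.54, -0.80, 0.64], [-0.79, -0.53, 0.58], [-0.29, -0.27, 0.50]]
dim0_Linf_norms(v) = [0.74, 1.96, 1.33]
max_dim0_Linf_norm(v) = 1.96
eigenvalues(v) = [0.97, 0.16, -0.0]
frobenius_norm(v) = 3.14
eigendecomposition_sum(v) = [[-0.65, 1.39, -0.77], [-0.96, 2.04, -1.13], [-0.35, 0.75, -0.42]] + [[0.33, -0.12, -0.29], [0.22, -0.08, -0.19], [0.11, -0.04, -0.10]] + [[0.0,0.00,-0.01],  [0.00,0.0,-0.01],  [0.0,0.0,-0.01]]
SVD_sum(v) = [[-0.44, 1.31, -0.96], [-0.66, 1.93, -1.41], [-0.24, 0.71, -0.52]] + [[0.12, -0.04, -0.11], [-0.09, 0.03, 0.08], [0.0, -0.0, -0.0]] + [[0.00,0.00,0.0],[0.00,0.0,0.00],[-0.00,-0.00,-0.0]]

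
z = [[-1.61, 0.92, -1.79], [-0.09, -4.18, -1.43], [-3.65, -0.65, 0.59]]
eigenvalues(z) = [(2.49+0j), (-3.84+0.54j), (-3.84-0.54j)]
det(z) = 37.52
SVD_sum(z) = [[-0.04, -0.13, -0.04], [-1.33, -3.85, -1.11], [-0.50, -1.45, -0.42]] + [[-1.65,0.55,0.08], [1.22,-0.41,-0.06], [-3.11,1.03,0.14]] + [[0.08,0.50,-1.83], [0.01,0.07,-0.27], [-0.04,-0.24,0.86]]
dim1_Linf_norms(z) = [1.79, 4.18, 3.65]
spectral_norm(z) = 4.51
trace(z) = -5.20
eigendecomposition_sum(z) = [[(0.72-0j),(0.18+0j),(-0.82+0j)], [0.31-0.00j,(0.08+0j),(-0.35+0j)], [(-1.5+0j),(-0.37+0j),1.69-0.00j]] + [[-1.17+1.60j, (0.37+1.63j), -0.49+1.11j], [(-0.2-3.16j), (-2.13-1.63j), (-0.54-1.87j)], [(-1.08+0.72j), -0.14+1.08j, -0.55+0.57j]] + [[(-1.17-1.6j), 0.37-1.63j, (-0.49-1.11j)], [(-0.2+3.16j), -2.13+1.63j, -0.54+1.87j], [-1.08-0.72j, -0.14-1.08j, (-0.55-0.57j)]]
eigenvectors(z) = [[0.43+0.00j,-0.38-0.32j,(-0.38+0.32j)], [(0.18+0j),0.80+0.00j,(0.8-0j)], [(-0.88+0j),-0.16-0.28j,-0.16+0.28j]]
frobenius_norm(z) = 6.35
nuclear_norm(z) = 10.56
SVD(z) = [[-0.03, 0.44, -0.9],[-0.94, -0.33, -0.13],[-0.35, 0.83, 0.42]] @ diag([4.507324763942743, 3.9323315208198606, 2.117048011433624]) @ [[0.31, 0.91, 0.26], [-0.95, 0.31, 0.04], [-0.04, -0.26, 0.96]]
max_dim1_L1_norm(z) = 5.7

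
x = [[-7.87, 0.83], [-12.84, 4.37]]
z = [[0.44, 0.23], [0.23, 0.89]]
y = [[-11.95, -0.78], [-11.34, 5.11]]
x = z @ y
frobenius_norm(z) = 1.04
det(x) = -23.73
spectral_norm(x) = 15.63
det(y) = -69.91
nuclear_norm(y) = 20.93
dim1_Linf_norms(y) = [11.95, 11.34]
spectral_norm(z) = 0.99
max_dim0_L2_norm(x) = 15.06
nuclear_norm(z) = 1.33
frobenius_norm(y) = 17.27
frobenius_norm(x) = 15.70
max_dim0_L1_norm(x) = 20.71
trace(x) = -3.50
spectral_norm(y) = 16.75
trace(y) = -6.84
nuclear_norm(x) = 17.15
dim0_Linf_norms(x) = [12.84, 4.37]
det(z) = 0.34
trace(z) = 1.33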